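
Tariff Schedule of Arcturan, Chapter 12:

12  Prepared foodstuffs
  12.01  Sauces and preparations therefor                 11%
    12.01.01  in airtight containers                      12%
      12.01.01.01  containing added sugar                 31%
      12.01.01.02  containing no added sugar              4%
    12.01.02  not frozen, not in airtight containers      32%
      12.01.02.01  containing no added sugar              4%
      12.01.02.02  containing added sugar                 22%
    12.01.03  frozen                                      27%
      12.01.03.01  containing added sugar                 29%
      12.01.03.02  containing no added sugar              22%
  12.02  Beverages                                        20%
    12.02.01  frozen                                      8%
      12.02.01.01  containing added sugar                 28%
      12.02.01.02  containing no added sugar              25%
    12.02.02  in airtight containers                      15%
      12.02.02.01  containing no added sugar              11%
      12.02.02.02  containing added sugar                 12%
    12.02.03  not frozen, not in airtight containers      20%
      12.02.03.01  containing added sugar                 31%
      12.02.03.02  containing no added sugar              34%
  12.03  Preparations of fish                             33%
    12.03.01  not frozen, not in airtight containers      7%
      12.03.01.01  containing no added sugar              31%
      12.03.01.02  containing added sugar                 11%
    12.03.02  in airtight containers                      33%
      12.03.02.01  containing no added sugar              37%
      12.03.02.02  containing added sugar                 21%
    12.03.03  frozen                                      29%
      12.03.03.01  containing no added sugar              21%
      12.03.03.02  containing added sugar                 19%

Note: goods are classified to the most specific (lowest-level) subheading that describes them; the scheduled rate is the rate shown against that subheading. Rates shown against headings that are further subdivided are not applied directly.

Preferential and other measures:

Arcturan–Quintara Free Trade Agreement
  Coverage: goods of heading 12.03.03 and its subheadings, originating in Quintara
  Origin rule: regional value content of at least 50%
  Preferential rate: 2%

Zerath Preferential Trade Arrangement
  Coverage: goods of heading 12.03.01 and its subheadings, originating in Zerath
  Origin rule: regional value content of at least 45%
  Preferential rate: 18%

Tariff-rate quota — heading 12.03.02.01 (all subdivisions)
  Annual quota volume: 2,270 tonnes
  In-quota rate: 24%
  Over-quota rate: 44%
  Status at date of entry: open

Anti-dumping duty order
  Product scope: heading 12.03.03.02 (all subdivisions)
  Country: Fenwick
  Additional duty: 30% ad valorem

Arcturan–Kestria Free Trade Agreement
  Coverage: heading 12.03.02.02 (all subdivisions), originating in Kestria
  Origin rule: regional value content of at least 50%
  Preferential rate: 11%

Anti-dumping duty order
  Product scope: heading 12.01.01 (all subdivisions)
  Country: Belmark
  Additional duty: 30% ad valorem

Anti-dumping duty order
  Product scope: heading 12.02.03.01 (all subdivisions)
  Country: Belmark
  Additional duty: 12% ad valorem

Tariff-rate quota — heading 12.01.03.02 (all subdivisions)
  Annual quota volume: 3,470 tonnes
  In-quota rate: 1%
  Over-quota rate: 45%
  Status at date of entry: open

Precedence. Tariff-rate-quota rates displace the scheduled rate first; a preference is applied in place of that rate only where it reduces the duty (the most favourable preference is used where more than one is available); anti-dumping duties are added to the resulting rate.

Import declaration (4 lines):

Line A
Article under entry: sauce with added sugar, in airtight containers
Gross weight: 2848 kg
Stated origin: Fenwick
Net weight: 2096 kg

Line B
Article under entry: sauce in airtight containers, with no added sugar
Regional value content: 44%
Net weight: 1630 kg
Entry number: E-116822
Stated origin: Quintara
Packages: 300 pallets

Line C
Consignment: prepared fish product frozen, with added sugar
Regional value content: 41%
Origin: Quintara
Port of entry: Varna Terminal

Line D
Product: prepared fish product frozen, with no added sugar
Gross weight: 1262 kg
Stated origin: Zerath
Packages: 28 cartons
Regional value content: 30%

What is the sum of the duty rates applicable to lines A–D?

75%

Line A: sauce → 12.01; in airtight containers → 12.01.01; with added sugar → 12.01.01.01. Scheduled 31%. No special measure applies. → 31%.
Line B: sauce → 12.01; in airtight containers → 12.01.01; with no added sugar → 12.01.01.02. Scheduled 4%. Quintara agreement on 12.03.03: 12.01.01.02 not covered. → 4%.
Line C: prepared fish product → 12.03; frozen → 12.03.03; with added sugar → 12.03.03.02. Scheduled 19%. Quintara agreement on 12.03.03: RVC < 50%. → 19%.
Line D: prepared fish product → 12.03; frozen → 12.03.03; with no added sugar → 12.03.03.01. Scheduled 21%. Zerath agreement on 12.03.01: 12.03.03.01 not covered. → 21%.
Sum: 31% + 4% + 19% + 21% = 75%.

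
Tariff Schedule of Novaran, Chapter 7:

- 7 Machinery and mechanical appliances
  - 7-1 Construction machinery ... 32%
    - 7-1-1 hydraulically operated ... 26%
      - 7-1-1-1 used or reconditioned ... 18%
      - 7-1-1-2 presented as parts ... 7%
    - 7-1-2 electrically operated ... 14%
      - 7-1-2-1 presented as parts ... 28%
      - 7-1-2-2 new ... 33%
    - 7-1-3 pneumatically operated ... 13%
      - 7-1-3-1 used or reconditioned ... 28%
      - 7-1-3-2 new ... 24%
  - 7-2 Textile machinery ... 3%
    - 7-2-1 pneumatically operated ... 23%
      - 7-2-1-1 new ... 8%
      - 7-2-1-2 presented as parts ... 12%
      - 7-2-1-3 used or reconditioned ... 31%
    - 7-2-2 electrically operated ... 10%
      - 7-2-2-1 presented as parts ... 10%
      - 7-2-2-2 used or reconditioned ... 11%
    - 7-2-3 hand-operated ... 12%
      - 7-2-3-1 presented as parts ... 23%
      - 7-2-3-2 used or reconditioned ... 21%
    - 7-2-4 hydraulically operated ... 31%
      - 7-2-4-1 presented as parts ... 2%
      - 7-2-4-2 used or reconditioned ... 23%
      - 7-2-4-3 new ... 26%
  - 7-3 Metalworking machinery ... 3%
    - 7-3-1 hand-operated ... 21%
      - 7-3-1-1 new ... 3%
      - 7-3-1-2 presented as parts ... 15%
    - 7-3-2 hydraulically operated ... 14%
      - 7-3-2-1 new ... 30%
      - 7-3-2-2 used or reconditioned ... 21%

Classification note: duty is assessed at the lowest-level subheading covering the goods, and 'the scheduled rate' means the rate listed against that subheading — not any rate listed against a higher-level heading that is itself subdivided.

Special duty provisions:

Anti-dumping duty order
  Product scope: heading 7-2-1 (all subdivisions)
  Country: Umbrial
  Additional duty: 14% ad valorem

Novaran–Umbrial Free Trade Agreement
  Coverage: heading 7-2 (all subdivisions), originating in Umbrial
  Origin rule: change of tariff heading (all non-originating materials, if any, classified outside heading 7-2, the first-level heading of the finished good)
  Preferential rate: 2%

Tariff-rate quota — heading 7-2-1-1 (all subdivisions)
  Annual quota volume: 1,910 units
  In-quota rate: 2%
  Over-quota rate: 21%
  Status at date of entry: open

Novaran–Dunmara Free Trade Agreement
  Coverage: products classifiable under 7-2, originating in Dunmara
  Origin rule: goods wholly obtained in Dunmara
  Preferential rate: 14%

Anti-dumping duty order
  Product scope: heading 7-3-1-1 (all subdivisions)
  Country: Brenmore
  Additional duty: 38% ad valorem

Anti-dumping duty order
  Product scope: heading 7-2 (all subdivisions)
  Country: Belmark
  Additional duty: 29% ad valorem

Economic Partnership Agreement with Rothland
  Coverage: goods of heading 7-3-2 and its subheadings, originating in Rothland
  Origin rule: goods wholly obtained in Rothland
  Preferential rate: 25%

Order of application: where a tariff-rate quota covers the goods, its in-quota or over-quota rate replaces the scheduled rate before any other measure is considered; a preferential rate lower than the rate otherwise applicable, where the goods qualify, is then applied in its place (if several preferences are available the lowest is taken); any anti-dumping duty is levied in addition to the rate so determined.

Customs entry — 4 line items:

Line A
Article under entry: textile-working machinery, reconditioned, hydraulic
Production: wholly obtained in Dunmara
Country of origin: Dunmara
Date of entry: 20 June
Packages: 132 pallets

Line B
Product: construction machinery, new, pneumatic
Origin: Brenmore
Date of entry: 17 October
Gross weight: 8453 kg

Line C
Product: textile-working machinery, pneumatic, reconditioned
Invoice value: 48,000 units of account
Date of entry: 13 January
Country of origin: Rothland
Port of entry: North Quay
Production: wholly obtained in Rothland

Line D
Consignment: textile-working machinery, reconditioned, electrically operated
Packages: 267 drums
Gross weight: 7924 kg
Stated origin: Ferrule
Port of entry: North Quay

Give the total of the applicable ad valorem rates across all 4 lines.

80%

Line A: textile-working → 7-2; hydraulic → 7-2-4; reconditioned → 7-2-4-2. Scheduled 23%. Dunmara agreement on 7-2: wholly obtained → 14% available; preferential 14%. → 14%.
Line B: construction → 7-1; pneumatic → 7-1-3; new → 7-1-3-2. Scheduled 24%. No special measure applies. → 24%.
Line C: textile-working → 7-2; pneumatic → 7-2-1; reconditioned → 7-2-1-3. Scheduled 31%. Rothland agreement on 7-3-2: 7-2-1-3 not covered. → 31%.
Line D: textile-working → 7-2; electrically operated → 7-2-2; reconditioned → 7-2-2-2. Scheduled 11%. No special measure applies. → 11%.
Sum: 14% + 24% + 31% + 11% = 80%.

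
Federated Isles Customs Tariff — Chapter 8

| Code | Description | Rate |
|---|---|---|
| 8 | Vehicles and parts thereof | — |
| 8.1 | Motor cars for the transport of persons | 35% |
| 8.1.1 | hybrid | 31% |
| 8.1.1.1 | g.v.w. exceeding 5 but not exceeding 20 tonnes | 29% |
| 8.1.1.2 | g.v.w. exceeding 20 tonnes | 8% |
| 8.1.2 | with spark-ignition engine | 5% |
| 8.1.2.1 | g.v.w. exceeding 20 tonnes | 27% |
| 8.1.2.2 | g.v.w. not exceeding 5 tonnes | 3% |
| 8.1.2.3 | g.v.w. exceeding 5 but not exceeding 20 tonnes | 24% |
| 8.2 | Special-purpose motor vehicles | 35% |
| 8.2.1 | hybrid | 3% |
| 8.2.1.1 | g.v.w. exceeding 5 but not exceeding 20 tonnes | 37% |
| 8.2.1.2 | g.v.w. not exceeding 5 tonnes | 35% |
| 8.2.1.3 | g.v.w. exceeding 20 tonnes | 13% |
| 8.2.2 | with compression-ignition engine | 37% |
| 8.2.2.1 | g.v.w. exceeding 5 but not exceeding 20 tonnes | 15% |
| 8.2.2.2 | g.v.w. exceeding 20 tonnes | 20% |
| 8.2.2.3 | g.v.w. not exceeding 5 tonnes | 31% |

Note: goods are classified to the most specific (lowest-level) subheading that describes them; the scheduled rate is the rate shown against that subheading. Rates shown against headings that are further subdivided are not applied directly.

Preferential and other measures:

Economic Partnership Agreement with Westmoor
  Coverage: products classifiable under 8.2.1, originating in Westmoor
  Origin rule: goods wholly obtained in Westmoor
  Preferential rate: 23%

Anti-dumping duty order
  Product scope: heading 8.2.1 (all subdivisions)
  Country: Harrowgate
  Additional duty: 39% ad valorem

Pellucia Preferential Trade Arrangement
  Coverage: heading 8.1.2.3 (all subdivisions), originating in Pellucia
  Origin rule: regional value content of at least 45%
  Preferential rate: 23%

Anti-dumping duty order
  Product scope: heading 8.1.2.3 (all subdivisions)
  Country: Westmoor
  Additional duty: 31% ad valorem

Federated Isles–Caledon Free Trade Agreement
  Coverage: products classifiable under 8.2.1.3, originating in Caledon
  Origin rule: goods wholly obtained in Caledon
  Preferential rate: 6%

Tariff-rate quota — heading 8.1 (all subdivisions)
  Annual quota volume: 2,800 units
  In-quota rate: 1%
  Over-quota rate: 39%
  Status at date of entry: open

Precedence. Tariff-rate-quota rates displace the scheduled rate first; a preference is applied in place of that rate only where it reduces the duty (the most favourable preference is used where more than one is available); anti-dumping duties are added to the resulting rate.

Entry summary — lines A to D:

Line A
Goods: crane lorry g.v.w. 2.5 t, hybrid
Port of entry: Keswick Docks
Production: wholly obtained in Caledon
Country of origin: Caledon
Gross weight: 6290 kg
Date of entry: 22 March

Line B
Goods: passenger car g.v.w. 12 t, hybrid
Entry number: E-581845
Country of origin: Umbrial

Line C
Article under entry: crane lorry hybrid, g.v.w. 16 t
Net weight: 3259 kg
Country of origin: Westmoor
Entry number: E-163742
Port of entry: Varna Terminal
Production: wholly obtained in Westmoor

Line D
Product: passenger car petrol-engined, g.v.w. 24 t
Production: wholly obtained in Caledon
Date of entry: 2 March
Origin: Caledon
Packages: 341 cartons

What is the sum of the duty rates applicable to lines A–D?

60%

Line A: crane lorry → 8.2; hybrid → 8.2.1; g.v.w. 2.5 t → 8.2.1.2. Scheduled 35%. Caledon agreement on 8.2.1.3: 8.2.1.2 not covered. → 35%.
Line B: passenger car → 8.1; hybrid → 8.1.1; g.v.w. 12 t → 8.1.1.1. Scheduled 29%. quota on 8.1 open → in-quota 1%. → 1%.
Line C: crane lorry → 8.2; hybrid → 8.2.1; g.v.w. 16 t → 8.2.1.1. Scheduled 37%. Westmoor agreement on 8.2.1: wholly obtained → 23% available; preferential 23%. → 23%.
Line D: passenger car → 8.1; petrol-engined → 8.1.2; g.v.w. 24 t → 8.1.2.1. Scheduled 27%. quota on 8.1 open → in-quota 1%; Caledon agreement on 8.2.1.3: 8.1.2.1 not covered. → 1%.
Sum: 35% + 1% + 23% + 1% = 60%.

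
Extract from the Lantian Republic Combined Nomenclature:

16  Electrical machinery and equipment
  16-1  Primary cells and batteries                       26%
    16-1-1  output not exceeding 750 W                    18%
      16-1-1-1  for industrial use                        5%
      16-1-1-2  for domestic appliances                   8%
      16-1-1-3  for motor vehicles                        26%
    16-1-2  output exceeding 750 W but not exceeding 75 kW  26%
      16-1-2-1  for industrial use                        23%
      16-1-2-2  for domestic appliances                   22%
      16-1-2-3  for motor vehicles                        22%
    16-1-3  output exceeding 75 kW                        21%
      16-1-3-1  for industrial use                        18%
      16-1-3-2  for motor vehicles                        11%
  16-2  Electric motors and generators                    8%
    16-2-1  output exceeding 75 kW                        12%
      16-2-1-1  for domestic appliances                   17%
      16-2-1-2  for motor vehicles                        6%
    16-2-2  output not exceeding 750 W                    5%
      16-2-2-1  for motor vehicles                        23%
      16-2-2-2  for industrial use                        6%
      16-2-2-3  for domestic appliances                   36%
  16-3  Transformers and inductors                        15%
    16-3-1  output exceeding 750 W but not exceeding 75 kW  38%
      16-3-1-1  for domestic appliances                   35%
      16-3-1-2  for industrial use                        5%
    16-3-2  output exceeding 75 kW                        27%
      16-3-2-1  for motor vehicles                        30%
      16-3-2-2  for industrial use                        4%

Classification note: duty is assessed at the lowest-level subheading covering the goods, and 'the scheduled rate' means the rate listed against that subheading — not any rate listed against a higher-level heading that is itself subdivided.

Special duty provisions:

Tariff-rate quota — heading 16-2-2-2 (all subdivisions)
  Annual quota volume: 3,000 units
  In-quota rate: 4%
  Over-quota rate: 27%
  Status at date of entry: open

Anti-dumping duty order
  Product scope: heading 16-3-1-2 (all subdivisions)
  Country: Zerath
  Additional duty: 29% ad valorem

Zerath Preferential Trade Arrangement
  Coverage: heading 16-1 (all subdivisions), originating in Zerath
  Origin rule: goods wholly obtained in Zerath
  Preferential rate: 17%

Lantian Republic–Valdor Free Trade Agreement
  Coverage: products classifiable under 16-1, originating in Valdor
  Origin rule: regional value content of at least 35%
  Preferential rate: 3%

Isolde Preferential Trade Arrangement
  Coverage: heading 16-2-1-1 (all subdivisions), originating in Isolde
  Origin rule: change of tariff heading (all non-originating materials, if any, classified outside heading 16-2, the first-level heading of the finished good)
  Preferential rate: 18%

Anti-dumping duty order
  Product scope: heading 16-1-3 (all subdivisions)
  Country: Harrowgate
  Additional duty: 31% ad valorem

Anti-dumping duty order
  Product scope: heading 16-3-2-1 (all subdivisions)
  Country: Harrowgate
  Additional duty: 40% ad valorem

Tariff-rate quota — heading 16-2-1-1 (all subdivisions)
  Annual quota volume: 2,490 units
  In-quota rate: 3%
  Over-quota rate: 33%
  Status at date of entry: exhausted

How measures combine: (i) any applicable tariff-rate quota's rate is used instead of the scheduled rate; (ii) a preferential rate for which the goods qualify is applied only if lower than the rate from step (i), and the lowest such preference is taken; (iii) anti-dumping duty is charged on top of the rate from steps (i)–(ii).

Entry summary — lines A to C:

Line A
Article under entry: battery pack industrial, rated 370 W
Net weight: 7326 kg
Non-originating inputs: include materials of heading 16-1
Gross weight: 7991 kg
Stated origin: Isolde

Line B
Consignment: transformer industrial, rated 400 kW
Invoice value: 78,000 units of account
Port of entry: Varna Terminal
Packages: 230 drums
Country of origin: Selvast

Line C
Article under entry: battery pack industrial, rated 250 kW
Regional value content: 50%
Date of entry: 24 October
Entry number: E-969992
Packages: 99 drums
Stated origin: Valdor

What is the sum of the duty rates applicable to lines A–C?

12%

Line A: battery pack → 16-1; rated 370 W → 16-1-1; industrial → 16-1-1-1. Scheduled 5%. Isolde agreement on 16-2-1-1: 16-1-1-1 not covered. → 5%.
Line B: transformer → 16-3; rated 400 kW → 16-3-2; industrial → 16-3-2-2. Scheduled 4%. No special measure applies. → 4%.
Line C: battery pack → 16-1; rated 250 kW → 16-1-3; industrial → 16-1-3-1. Scheduled 18%. Valdor agreement on 16-1: RVC ≥ 35% → 3% available; preferential 3%. → 3%.
Sum: 5% + 4% + 3% = 12%.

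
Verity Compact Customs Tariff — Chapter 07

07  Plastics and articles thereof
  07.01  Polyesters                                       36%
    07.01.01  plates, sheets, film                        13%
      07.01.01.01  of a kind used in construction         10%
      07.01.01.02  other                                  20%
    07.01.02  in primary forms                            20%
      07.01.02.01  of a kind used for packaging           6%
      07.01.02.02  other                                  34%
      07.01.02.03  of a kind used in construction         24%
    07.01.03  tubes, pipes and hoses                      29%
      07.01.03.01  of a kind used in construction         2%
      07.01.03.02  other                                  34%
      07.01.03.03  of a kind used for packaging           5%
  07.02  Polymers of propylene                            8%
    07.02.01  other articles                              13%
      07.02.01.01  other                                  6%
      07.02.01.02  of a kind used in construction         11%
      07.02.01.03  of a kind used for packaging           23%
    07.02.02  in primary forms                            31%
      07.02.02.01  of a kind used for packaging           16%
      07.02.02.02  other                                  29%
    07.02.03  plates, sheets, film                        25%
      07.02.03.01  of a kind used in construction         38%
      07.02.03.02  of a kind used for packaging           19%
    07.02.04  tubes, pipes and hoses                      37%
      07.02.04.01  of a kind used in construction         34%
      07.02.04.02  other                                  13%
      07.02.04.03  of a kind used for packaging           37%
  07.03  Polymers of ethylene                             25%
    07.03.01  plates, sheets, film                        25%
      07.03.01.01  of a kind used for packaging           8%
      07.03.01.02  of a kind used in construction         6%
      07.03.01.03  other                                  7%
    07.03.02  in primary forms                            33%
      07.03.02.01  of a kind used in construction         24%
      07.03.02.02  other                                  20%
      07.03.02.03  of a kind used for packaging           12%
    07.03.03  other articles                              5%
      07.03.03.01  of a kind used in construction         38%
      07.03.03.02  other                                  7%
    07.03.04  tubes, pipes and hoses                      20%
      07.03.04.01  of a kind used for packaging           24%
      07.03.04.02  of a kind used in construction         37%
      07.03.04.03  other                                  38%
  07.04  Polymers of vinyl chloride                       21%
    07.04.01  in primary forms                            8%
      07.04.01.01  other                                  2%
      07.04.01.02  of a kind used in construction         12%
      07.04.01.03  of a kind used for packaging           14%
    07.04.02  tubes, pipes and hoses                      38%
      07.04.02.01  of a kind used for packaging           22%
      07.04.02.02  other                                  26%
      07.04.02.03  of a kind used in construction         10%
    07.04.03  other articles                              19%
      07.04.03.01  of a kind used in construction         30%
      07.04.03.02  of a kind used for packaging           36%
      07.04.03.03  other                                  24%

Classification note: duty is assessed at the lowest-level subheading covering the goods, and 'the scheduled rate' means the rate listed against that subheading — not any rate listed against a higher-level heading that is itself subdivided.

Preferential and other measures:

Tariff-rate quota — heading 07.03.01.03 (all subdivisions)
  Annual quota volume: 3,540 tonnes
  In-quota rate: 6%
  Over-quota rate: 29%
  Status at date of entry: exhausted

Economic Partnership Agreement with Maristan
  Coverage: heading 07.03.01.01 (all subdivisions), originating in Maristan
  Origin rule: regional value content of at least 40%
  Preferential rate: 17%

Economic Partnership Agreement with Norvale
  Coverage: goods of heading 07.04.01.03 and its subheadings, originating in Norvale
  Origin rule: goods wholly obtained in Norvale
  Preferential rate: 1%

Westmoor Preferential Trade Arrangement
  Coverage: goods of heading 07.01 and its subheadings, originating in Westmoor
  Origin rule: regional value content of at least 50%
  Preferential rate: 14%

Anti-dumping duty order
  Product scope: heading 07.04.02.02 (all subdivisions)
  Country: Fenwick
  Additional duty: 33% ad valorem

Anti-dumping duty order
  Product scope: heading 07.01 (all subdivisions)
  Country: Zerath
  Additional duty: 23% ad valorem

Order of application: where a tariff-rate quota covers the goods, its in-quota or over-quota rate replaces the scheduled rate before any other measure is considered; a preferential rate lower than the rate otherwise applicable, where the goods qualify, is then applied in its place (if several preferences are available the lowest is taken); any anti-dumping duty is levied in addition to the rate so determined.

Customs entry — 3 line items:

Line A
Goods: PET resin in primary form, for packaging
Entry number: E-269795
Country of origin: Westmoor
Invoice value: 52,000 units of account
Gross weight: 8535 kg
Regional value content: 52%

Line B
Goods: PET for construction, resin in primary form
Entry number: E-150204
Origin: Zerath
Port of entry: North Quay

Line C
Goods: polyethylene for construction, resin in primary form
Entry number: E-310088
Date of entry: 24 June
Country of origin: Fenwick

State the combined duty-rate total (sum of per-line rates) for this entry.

Line A: PET → 07.01; resin in primary form → 07.01.02; for packaging → 07.01.02.01. Scheduled 6%. Westmoor agreement on 07.01: RVC ≥ 50% → 14% available; preference 14% not lower than 6% → no reduction. → 6%.
Line B: PET → 07.01; resin in primary form → 07.01.02; for construction → 07.01.02.03. Scheduled 24%. anti-dumping (Zerath, 07.01): +23%; total 24% + 23% = 47%. → 47%.
Line C: polyethylene → 07.03; resin in primary form → 07.03.02; for construction → 07.03.02.01. Scheduled 24%. No special measure applies. → 24%.
Sum: 6% + 47% + 24% = 77%.

77%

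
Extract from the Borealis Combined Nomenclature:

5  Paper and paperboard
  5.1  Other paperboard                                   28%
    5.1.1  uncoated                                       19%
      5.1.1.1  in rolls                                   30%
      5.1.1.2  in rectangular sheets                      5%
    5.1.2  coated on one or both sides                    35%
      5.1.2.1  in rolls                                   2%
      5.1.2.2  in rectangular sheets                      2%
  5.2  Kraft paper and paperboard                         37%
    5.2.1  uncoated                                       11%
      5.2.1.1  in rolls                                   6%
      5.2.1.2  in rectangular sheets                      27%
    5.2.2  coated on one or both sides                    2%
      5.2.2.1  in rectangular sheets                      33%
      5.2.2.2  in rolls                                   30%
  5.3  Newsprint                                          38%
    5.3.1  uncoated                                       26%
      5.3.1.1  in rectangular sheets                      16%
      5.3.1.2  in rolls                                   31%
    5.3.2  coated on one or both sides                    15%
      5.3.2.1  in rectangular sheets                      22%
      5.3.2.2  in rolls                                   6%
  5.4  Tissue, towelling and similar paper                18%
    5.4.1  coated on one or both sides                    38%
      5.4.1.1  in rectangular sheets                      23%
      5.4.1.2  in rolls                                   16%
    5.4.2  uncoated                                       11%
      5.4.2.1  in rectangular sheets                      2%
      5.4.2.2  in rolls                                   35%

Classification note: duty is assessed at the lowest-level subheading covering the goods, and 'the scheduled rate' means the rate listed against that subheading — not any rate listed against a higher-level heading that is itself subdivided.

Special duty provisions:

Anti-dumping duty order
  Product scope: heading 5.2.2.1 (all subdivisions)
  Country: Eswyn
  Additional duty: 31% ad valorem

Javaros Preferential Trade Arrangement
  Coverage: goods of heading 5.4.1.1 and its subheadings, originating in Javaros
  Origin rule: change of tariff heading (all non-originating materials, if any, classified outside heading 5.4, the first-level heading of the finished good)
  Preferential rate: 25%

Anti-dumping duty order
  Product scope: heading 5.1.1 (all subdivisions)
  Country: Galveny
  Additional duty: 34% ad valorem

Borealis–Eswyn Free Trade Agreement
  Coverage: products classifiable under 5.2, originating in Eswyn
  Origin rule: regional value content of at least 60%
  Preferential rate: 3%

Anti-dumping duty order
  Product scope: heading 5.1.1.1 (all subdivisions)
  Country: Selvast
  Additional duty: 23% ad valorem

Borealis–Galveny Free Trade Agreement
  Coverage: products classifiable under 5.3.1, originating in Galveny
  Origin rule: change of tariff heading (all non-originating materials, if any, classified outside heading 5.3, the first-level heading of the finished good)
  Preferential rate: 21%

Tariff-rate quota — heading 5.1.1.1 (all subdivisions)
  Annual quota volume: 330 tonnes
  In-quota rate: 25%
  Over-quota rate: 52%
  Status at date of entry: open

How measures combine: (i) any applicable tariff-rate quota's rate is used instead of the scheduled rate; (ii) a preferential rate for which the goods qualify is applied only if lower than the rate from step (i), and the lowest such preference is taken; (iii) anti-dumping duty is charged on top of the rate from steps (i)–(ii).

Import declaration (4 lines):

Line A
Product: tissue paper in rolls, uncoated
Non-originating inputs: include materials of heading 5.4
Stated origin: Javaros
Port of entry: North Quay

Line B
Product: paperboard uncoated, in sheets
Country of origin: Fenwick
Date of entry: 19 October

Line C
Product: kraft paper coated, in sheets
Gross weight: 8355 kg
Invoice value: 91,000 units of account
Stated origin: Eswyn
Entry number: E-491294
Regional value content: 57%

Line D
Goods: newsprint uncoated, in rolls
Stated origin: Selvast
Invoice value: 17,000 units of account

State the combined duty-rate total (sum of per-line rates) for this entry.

Line A: tissue paper → 5.4; uncoated → 5.4.2; in rolls → 5.4.2.2. Scheduled 35%. Javaros agreement on 5.4.1.1: 5.4.2.2 not covered. → 35%.
Line B: paperboard → 5.1; uncoated → 5.1.1; in sheets → 5.1.1.2. Scheduled 5%. No special measure applies. → 5%.
Line C: kraft paper → 5.2; coated → 5.2.2; in sheets → 5.2.2.1. Scheduled 33%. Eswyn agreement on 5.2: RVC < 60%; anti-dumping (Eswyn, 5.2.2.1): +31%; total 33% + 31% = 64%. → 64%.
Line D: newsprint → 5.3; uncoated → 5.3.1; in rolls → 5.3.1.2. Scheduled 31%. No special measure applies. → 31%.
Sum: 35% + 5% + 64% + 31% = 135%.

135%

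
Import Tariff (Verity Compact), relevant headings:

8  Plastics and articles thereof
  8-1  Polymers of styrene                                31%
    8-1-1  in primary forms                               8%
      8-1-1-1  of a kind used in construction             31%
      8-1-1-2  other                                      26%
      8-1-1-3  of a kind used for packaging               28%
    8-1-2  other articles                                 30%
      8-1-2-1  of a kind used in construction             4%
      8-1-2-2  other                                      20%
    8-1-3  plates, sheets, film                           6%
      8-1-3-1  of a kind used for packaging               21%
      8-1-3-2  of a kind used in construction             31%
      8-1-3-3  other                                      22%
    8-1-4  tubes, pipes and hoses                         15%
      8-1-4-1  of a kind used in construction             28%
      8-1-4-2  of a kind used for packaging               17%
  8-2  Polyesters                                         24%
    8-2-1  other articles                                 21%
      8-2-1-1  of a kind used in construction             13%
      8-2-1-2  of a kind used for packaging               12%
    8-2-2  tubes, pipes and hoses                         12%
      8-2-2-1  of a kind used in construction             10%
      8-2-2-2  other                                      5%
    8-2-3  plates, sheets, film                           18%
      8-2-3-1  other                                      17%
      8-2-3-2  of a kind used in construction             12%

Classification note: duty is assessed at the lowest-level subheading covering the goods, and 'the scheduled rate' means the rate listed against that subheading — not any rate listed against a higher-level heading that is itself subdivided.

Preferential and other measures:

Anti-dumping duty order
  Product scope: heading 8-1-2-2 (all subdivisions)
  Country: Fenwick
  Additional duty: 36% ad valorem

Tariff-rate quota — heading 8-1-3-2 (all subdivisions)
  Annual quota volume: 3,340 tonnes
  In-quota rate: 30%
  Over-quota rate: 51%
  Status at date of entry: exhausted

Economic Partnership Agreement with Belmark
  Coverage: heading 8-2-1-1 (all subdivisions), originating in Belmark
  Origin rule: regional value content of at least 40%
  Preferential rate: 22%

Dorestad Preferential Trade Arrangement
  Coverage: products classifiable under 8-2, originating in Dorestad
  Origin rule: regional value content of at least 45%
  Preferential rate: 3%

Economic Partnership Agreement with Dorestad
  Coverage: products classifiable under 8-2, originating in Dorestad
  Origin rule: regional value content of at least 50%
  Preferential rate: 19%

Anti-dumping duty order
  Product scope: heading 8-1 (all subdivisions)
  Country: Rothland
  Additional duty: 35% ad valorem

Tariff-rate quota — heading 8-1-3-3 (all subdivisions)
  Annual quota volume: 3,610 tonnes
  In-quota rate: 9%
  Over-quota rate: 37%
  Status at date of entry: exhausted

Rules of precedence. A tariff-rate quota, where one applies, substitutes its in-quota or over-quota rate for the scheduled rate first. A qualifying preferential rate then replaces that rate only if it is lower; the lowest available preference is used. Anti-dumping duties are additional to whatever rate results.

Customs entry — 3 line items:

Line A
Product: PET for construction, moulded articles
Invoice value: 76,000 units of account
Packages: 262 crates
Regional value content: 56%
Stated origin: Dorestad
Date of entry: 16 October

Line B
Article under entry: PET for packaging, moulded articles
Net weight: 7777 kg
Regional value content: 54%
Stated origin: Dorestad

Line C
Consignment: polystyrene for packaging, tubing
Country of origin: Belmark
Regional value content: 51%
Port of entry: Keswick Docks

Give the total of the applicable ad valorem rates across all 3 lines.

23%

Line A: PET → 8-2; moulded articles → 8-2-1; for construction → 8-2-1-1. Scheduled 13%. Dorestad agreement on 8-2: RVC ≥ 45% → 3% available; Dorestad agreement on 8-2: RVC ≥ 50% → 19% available; preferential 3%. → 3%.
Line B: PET → 8-2; moulded articles → 8-2-1; for packaging → 8-2-1-2. Scheduled 12%. Dorestad agreement on 8-2: RVC ≥ 45% → 3% available; Dorestad agreement on 8-2: RVC ≥ 50% → 19% available; preferential 3%. → 3%.
Line C: polystyrene → 8-1; tubing → 8-1-4; for packaging → 8-1-4-2. Scheduled 17%. Belmark agreement on 8-2-1-1: 8-1-4-2 not covered. → 17%.
Sum: 3% + 3% + 17% = 23%.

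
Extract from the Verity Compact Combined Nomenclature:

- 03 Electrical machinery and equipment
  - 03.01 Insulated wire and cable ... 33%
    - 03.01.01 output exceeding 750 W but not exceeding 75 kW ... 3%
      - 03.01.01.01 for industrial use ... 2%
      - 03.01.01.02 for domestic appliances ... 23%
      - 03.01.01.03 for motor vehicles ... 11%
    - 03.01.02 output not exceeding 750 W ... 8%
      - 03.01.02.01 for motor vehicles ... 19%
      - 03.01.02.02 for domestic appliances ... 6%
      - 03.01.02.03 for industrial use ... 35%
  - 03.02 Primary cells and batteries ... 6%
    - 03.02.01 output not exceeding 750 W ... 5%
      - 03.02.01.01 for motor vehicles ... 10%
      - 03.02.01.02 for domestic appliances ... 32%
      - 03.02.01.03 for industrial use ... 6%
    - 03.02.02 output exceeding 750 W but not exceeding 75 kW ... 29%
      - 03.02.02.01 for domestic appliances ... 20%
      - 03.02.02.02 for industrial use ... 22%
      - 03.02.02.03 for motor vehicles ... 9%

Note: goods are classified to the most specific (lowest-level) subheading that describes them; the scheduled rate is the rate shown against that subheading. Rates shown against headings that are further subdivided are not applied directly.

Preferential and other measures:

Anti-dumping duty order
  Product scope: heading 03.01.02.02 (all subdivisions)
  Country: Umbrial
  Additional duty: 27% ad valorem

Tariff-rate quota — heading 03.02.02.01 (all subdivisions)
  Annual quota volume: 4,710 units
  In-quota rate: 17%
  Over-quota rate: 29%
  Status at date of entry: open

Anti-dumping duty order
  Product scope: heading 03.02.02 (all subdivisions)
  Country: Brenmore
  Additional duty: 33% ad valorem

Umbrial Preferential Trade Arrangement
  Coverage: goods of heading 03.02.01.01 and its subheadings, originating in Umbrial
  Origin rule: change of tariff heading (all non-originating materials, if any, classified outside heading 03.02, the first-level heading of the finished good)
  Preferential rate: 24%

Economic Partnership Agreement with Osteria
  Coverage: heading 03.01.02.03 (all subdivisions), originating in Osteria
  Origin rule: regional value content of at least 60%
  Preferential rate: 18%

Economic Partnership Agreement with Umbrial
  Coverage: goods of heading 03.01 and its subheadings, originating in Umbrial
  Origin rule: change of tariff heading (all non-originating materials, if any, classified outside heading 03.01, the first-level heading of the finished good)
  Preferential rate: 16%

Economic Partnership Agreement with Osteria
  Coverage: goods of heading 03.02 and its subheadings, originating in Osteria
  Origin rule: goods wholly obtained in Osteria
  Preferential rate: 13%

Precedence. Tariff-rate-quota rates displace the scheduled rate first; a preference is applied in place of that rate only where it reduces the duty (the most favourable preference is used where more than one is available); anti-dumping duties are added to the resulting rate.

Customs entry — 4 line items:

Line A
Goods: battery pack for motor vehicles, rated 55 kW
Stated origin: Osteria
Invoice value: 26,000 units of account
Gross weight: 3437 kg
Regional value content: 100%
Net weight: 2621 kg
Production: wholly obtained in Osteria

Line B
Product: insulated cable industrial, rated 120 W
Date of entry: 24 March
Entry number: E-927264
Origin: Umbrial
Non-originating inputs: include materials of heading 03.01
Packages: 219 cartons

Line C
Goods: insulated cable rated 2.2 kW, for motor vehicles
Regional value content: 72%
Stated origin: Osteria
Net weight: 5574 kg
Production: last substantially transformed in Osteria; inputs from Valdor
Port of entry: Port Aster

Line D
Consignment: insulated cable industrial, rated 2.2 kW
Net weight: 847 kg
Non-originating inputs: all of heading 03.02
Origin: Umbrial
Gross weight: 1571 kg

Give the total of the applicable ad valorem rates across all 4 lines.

Line A: battery pack → 03.02; rated 55 kW → 03.02.02; for motor vehicles → 03.02.02.03. Scheduled 9%. Osteria agreement on 03.01.02.03: 03.02.02.03 not covered; Osteria agreement on 03.02: wholly obtained → 13% available; preference 13% not lower than 9% → no reduction. → 9%.
Line B: insulated cable → 03.01; rated 120 W → 03.01.02; industrial → 03.01.02.03. Scheduled 35%. Umbrial agreement on 03.02.01.01: 03.01.02.03 not covered; Umbrial agreement on 03.01: CTH not met. → 35%.
Line C: insulated cable → 03.01; rated 2.2 kW → 03.01.01; for motor vehicles → 03.01.01.03. Scheduled 11%. Osteria agreement on 03.01.02.03: 03.01.01.03 not covered; Osteria agreement on 03.02: 03.01.01.03 not covered. → 11%.
Line D: insulated cable → 03.01; rated 2.2 kW → 03.01.01; industrial → 03.01.01.01. Scheduled 2%. Umbrial agreement on 03.02.01.01: 03.01.01.01 not covered; Umbrial agreement on 03.01: CTH met → 16% available; preference 16% not lower than 2% → no reduction. → 2%.
Sum: 9% + 35% + 11% + 2% = 57%.

57%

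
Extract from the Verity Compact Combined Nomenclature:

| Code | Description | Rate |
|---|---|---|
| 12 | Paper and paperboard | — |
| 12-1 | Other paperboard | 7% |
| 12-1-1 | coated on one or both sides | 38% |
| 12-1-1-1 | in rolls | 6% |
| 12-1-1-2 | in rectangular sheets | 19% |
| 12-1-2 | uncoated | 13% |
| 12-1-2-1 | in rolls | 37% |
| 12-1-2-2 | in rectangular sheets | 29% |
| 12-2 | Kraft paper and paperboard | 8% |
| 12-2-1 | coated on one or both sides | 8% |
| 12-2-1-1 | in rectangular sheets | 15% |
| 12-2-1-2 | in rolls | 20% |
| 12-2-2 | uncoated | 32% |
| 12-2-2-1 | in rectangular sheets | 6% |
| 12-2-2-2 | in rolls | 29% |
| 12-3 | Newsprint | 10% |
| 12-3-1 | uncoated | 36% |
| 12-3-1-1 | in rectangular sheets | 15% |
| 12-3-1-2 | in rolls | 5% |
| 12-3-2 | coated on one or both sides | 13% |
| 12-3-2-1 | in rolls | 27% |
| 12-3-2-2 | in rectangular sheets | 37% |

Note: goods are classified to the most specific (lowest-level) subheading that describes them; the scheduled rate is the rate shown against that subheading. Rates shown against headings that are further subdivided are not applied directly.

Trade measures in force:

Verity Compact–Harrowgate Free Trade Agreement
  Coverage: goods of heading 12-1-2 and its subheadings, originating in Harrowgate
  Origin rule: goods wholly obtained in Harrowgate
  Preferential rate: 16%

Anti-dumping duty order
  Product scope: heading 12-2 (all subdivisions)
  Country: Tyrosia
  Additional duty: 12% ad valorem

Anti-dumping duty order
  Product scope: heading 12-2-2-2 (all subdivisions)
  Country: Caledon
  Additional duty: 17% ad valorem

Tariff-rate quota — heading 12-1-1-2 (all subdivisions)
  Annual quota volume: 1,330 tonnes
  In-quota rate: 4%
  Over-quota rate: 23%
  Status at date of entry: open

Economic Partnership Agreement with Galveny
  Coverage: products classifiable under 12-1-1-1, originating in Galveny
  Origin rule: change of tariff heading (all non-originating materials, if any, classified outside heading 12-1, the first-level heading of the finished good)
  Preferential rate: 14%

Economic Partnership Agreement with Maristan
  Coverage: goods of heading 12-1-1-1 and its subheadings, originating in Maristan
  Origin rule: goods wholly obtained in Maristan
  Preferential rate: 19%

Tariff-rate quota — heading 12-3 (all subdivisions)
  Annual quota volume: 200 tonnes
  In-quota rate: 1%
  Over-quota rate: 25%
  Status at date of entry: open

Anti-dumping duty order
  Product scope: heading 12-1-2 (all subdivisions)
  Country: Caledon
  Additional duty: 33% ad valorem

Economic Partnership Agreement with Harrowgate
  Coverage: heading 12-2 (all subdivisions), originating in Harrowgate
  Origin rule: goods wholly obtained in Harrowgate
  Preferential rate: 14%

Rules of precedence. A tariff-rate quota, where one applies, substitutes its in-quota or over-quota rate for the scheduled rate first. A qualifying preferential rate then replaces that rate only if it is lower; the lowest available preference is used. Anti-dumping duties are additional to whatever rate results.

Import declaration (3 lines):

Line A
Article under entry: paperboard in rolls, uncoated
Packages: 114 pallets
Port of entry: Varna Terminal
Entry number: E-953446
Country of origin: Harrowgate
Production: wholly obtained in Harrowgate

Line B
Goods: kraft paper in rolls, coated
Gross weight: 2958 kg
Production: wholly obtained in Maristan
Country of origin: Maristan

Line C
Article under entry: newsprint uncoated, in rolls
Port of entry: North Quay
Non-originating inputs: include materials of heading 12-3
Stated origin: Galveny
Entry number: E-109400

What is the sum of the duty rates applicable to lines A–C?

37%

Line A: paperboard → 12-1; uncoated → 12-1-2; in rolls → 12-1-2-1. Scheduled 37%. Harrowgate agreement on 12-1-2: wholly obtained → 16% available; Harrowgate agreement on 12-2: 12-1-2-1 not covered; preferential 16%. → 16%.
Line B: kraft paper → 12-2; coated → 12-2-1; in rolls → 12-2-1-2. Scheduled 20%. Maristan agreement on 12-1-1-1: 12-2-1-2 not covered. → 20%.
Line C: newsprint → 12-3; uncoated → 12-3-1; in rolls → 12-3-1-2. Scheduled 5%. quota on 12-3 open → in-quota 1%; Galveny agreement on 12-1-1-1: 12-3-1-2 not covered. → 1%.
Sum: 16% + 20% + 1% = 37%.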